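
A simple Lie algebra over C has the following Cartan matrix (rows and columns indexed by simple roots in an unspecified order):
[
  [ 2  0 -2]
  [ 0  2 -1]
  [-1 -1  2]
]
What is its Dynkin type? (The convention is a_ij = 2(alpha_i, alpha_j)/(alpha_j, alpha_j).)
The matrix has rank 3 with 2's on the diagonal. Reading the off-diagonal entries as Dynkin edges (a single edge where a_ij = a_ji = -1; a double or triple edge where a_ij * a_ji = 2 or 3), the diagram is a chain of 3 nodes with a double edge at one end; the terminal node there is the unique long simple root (C_3). One simple-root ordering that puts it in standard form is (alpha_2, alpha_3, alpha_1). So the algebra is type C_3, i.e. sp(6).

C_3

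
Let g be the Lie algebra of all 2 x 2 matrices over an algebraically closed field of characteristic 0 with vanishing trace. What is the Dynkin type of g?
A1

This is sl(2), which has dimension 2^2 - 1 = 3 and rank 2 - 1 = 1 (a Cartan subalgebra is the diagonal traceless matrices). In the classification of classical Lie algebras, the special linear algebra sl(n+1) has type A_n; here n = 1, so the Dynkin diagram is a chain of 1 nodes with single edges (A_1). Hence the type is A_1.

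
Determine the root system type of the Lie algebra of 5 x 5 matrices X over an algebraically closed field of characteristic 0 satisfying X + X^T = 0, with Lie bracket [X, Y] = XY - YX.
B2

This is so(5) with 5 odd, which has dimension 5(5-1)/2 = 10 and rank (5-1)/2 = 2. In the classification of classical Lie algebras, the orthogonal algebra so(2n+1) in an odd number of variables has type B_n; here n = 2, so the Dynkin diagram is a chain of 2 nodes with a double edge at one end; the terminal node there is the unique short simple root (B_2). Hence the type is B_2.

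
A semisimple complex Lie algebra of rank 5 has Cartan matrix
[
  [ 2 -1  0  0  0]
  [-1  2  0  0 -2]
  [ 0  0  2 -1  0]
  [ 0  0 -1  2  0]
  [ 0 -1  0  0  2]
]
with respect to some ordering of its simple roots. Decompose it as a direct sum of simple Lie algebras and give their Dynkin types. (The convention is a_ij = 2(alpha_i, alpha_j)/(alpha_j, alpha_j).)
type A_2 + type B_3

The diagram associated to this matrix has two connected components: the simple roots {alpha_3, alpha_4} form a chain of 2 nodes with single edges (A_2), and {alpha_1, alpha_2, alpha_5} form a chain of 3 nodes with a double edge at one end; the terminal node there is the unique short simple root (B_3). A semisimple Lie algebra decomposes uniquely as the direct sum of simple ideals, one per connected component of its Dynkin diagram, so g ≅ A_2 ⊕ B_3 (dimension 8 + 21 = 29).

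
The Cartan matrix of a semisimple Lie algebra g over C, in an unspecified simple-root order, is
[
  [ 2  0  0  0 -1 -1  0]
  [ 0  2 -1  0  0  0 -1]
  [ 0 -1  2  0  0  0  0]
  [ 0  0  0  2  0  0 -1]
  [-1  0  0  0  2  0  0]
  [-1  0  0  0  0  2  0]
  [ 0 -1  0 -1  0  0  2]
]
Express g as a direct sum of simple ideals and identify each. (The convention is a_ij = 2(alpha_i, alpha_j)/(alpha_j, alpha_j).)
The diagram associated to this matrix has two connected components: the simple roots {alpha_1, alpha_5, alpha_6} form a chain of 3 nodes with single edges (A_3), and {alpha_2, alpha_3, alpha_4, alpha_7} form a chain of 4 nodes with single edges (A_4). A semisimple Lie algebra decomposes uniquely as the direct sum of simple ideals, one per connected component of its Dynkin diagram, so g ≅ A_3 ⊕ A_4 (dimension 15 + 24 = 39).

type A_3 ⊕ type A_4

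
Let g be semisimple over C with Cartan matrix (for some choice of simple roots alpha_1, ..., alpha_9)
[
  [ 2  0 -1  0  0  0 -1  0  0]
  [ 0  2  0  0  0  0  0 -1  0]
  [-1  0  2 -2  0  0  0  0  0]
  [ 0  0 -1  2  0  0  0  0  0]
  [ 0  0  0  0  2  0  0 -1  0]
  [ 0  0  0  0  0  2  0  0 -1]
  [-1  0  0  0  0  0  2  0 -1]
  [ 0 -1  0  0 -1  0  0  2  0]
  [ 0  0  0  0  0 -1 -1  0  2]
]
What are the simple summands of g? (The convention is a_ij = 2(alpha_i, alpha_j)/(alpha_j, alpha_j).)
The diagram associated to this matrix has two connected components: the simple roots {alpha_2, alpha_5, alpha_8} form a chain of 3 nodes with single edges (A_3), and {alpha_1, alpha_3, alpha_4, alpha_6, alpha_7, alpha_9} form a chain of 6 nodes with a double edge at one end; the terminal node there is the unique short simple root (B_6). A semisimple Lie algebra decomposes uniquely as the direct sum of simple ideals, one per connected component of its Dynkin diagram, so g ≅ A_3 ⊕ B_6 (dimension 15 + 78 = 93).

A_3 ⊕ B_6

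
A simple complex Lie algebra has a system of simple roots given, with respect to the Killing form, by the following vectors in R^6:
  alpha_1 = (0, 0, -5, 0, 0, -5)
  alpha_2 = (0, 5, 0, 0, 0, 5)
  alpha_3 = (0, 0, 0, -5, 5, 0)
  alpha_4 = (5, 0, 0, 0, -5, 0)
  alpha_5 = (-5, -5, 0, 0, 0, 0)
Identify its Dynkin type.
type A_5

Compute the Cartan integers a_ij = 2(alpha_i, alpha_j)/(alpha_j, alpha_j); the resulting 5x5 Cartan matrix is
[[2, -1, 0, 0, 0], [-1, 2, 0, 0, -1], [0, 0, 2, -1, 0], [0, 0, -1, 2, -1], [0, -1, 0, -1, 2]].
All simple roots have the same length, so the diagram is simply laced. The associated Dynkin diagram is a chain of 5 nodes with single edges (A_5), so the type is A_5 (the algebra sl(6)).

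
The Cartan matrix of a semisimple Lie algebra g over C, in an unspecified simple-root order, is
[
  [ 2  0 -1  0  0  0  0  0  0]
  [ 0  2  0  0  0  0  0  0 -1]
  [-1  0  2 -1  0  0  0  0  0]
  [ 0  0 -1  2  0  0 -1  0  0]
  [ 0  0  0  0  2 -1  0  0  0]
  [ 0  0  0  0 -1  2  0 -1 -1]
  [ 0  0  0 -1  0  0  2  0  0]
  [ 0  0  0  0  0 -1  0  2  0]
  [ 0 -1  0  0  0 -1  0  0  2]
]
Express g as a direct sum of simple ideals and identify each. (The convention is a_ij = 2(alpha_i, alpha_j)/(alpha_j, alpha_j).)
The diagram associated to this matrix has two connected components: the simple roots {alpha_1, alpha_3, alpha_4, alpha_7} form a chain of 4 nodes with single edges (A_4), and {alpha_2, alpha_5, alpha_6, alpha_8, alpha_9} form a chain of 3 nodes with a fork of two nodes at one end (D_5). A semisimple Lie algebra decomposes uniquely as the direct sum of simple ideals, one per connected component of its Dynkin diagram, so g ≅ A_4 ⊕ D_5 (dimension 24 + 45 = 69).

A4 + D5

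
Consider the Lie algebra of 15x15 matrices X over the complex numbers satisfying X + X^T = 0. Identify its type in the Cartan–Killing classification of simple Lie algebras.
This is so(15) with 15 odd, which has dimension 15(15-1)/2 = 105 and rank (15-1)/2 = 7. In the classification of classical Lie algebras, the orthogonal algebra so(2n+1) in an odd number of variables has type B_n; here n = 7, so the Dynkin diagram is a chain of 7 nodes with a double edge at one end; the terminal node there is the unique short simple root (B_7). Hence the type is B_7.

B_7 (so(15))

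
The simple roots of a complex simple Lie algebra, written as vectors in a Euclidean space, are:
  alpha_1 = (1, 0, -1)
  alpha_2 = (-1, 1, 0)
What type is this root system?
A_2

Compute the Cartan integers a_ij = 2(alpha_i, alpha_j)/(alpha_j, alpha_j); the resulting 2x2 Cartan matrix is
[[2, -1], [-1, 2]].
All simple roots have the same length, so the diagram is simply laced. The associated Dynkin diagram is a chain of 2 nodes with single edges (A_2), so the type is A_2 (the algebra sl(3)).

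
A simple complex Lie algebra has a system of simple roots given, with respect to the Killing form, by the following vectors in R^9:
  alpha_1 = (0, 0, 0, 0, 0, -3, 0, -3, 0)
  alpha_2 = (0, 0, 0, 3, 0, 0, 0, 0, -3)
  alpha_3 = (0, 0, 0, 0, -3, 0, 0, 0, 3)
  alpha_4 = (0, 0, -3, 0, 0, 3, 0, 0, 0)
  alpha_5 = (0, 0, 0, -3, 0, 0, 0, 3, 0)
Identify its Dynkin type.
A_5

Compute the Cartan integers a_ij = 2(alpha_i, alpha_j)/(alpha_j, alpha_j); the resulting 5x5 Cartan matrix is
[[2, 0, 0, -1, -1], [0, 2, -1, 0, -1], [0, -1, 2, 0, 0], [-1, 0, 0, 2, 0], [-1, -1, 0, 0, 2]].
All simple roots have the same length, so the diagram is simply laced. The associated Dynkin diagram is a chain of 5 nodes with single edges (A_5), so the type is A_5 (the algebra sl(6)).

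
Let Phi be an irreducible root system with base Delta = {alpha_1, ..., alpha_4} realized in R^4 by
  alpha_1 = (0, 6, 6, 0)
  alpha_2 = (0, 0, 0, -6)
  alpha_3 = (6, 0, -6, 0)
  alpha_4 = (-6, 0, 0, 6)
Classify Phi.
type B_4

Compute the Cartan integers a_ij = 2(alpha_i, alpha_j)/(alpha_j, alpha_j); the resulting 4x4 Cartan matrix is
[[2, 0, -1, 0], [0, 2, 0, -1], [-1, 0, 2, -1], [0, -2, -1, 2]].
The roots have two lengths (squared-length ratio 2:1); the short ones are alpha_{2}. The associated Dynkin diagram is a chain of 4 nodes with a double edge at one end; the terminal node there is the unique short simple root (B_4), so the type is B_4 (the algebra so(9)).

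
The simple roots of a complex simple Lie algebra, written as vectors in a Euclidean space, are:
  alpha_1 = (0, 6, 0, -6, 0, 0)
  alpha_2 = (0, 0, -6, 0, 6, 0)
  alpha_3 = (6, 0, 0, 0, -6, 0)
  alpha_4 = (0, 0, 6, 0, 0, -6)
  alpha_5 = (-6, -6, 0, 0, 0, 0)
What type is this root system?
A_5 (sl(6))

Compute the Cartan integers a_ij = 2(alpha_i, alpha_j)/(alpha_j, alpha_j); the resulting 5x5 Cartan matrix is
[[2, 0, 0, 0, -1], [0, 2, -1, -1, 0], [0, -1, 2, 0, -1], [0, -1, 0, 2, 0], [-1, 0, -1, 0, 2]].
All simple roots have the same length, so the diagram is simply laced. The associated Dynkin diagram is a chain of 5 nodes with single edges (A_5), so the type is A_5 (the algebra sl(6)).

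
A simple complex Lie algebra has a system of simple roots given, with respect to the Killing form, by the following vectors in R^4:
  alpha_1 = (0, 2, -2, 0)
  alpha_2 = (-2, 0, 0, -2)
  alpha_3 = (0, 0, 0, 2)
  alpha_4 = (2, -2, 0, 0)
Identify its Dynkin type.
Compute the Cartan integers a_ij = 2(alpha_i, alpha_j)/(alpha_j, alpha_j); the resulting 4x4 Cartan matrix is
[[2, 0, 0, -1], [0, 2, -2, -1], [0, -1, 2, 0], [-1, -1, 0, 2]].
The roots have two lengths (squared-length ratio 2:1); the short ones are alpha_{3}. The associated Dynkin diagram is a chain of 4 nodes with a double edge at one end; the terminal node there is the unique short simple root (B_4), so the type is B_4 (the algebra so(9)).

type B_4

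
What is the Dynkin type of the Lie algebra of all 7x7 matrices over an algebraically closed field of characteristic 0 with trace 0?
This is sl(7), which has dimension 7^2 - 1 = 48 and rank 7 - 1 = 6 (a Cartan subalgebra is the diagonal traceless matrices). In the classification of classical Lie algebras, the special linear algebra sl(n+1) has type A_n; here n = 6, so the Dynkin diagram is a chain of 6 nodes with single edges (A_6). Hence the type is A_6.

A_6 (sl(7))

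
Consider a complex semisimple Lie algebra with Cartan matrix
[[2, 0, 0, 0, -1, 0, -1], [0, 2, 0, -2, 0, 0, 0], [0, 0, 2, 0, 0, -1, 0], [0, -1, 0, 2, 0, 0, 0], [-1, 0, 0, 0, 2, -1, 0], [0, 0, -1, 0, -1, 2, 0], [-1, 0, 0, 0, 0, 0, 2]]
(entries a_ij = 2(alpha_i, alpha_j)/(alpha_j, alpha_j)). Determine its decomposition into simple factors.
A5 + B2

The diagram associated to this matrix has two connected components: the simple roots {alpha_1, alpha_3, alpha_5, alpha_6, alpha_7} form a chain of 5 nodes with single edges (A_5), and {alpha_2, alpha_4} form a chain of 2 nodes with a double edge at one end; the terminal node there is the unique short simple root (B_2). A semisimple Lie algebra decomposes uniquely as the direct sum of simple ideals, one per connected component of its Dynkin diagram, so g ≅ A_5 ⊕ B_2 (dimension 35 + 10 = 45).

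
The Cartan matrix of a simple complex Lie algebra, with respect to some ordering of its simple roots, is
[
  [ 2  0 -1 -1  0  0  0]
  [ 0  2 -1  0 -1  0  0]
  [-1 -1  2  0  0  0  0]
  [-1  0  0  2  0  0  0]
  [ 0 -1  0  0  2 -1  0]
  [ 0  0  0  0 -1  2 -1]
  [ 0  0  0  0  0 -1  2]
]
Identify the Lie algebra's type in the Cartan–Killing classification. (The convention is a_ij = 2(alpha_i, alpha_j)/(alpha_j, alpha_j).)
A7

The matrix has rank 7 with 2's on the diagonal. Reading the off-diagonal entries as Dynkin edges (a single edge where a_ij = a_ji = -1; a double or triple edge where a_ij * a_ji = 2 or 3), the diagram is a chain of 7 nodes with single edges (A_7). One simple-root ordering that puts it in standard form is (alpha_4, alpha_1, alpha_3, alpha_2, alpha_5, alpha_6, alpha_7). So the algebra is type A_7, i.e. sl(8).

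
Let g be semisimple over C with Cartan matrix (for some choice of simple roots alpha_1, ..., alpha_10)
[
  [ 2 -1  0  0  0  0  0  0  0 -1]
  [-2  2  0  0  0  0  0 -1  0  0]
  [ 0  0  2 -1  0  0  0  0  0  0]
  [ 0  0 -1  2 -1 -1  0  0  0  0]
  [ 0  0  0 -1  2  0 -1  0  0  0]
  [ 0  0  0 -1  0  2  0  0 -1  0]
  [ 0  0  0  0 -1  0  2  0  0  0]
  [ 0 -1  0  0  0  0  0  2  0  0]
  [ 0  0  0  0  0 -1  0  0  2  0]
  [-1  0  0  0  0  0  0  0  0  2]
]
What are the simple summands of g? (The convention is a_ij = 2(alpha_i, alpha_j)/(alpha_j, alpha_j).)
The diagram associated to this matrix has two connected components: the simple roots {alpha_3, alpha_4, alpha_5, alpha_6, alpha_7, alpha_9} form a chain of 5 nodes with one extra node attached to the third node from one end (E_6), and {alpha_1, alpha_2, alpha_8, alpha_10} form a chain of 4 nodes with a double edge between the middle two (F_4). A semisimple Lie algebra decomposes uniquely as the direct sum of simple ideals, one per connected component of its Dynkin diagram, so g ≅ E_6 ⊕ F_4 (dimension 78 + 52 = 130).

E_6 ⊕ F_4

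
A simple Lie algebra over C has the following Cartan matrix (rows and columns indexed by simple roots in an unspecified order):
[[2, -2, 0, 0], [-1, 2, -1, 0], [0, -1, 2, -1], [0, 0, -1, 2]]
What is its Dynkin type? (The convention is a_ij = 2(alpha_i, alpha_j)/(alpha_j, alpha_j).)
The matrix has rank 4 with 2's on the diagonal. Reading the off-diagonal entries as Dynkin edges (a single edge where a_ij = a_ji = -1; a double or triple edge where a_ij * a_ji = 2 or 3), the diagram is a chain of 4 nodes with a double edge at one end; the terminal node there is the unique long simple root (C_4). One simple-root ordering that puts it in standard form is (alpha_4, alpha_3, alpha_2, alpha_1). So the algebra is type C_4, i.e. sp(8).

C_4 (sp(8))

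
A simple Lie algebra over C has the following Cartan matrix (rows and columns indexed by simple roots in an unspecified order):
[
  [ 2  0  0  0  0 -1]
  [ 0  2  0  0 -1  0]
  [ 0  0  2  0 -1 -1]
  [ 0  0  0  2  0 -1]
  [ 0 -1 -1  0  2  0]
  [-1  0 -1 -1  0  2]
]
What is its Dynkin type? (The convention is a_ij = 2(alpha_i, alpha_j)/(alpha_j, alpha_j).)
The matrix has rank 6 with 2's on the diagonal. Reading the off-diagonal entries as Dynkin edges (a single edge where a_ij = a_ji = -1; a double or triple edge where a_ij * a_ji = 2 or 3), the diagram is a chain of 4 nodes with a fork of two nodes at one end (D_6). One simple-root ordering that puts it in standard form is (alpha_2, alpha_5, alpha_3, alpha_6, alpha_1, alpha_4). So the algebra is type D_6, i.e. so(12).

D_6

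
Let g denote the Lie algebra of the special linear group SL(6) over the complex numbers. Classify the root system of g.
A5

This is sl(6), which has dimension 6^2 - 1 = 35 and rank 6 - 1 = 5 (a Cartan subalgebra is the diagonal traceless matrices). In the classification of classical Lie algebras, the special linear algebra sl(n+1) has type A_n; here n = 5, so the Dynkin diagram is a chain of 5 nodes with single edges (A_5). Hence the type is A_5.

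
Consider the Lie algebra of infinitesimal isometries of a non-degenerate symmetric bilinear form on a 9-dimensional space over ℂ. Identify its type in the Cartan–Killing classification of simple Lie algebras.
B4

This is so(9) with 9 odd, which has dimension 9(9-1)/2 = 36 and rank (9-1)/2 = 4. In the classification of classical Lie algebras, the orthogonal algebra so(2n+1) in an odd number of variables has type B_n; here n = 4, so the Dynkin diagram is a chain of 4 nodes with a double edge at one end; the terminal node there is the unique short simple root (B_4). Hence the type is B_4.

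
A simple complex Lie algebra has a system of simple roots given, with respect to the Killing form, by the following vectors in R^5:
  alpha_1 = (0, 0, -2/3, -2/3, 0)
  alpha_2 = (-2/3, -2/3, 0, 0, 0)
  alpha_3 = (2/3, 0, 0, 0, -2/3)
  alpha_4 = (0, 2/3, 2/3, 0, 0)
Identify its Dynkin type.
Compute the Cartan integers a_ij = 2(alpha_i, alpha_j)/(alpha_j, alpha_j); the resulting 4x4 Cartan matrix is
[[2, 0, 0, -1], [0, 2, -1, -1], [0, -1, 2, 0], [-1, -1, 0, 2]].
All simple roots have the same length, so the diagram is simply laced. The associated Dynkin diagram is a chain of 4 nodes with single edges (A_4), so the type is A_4 (the algebra sl(5)).

A_4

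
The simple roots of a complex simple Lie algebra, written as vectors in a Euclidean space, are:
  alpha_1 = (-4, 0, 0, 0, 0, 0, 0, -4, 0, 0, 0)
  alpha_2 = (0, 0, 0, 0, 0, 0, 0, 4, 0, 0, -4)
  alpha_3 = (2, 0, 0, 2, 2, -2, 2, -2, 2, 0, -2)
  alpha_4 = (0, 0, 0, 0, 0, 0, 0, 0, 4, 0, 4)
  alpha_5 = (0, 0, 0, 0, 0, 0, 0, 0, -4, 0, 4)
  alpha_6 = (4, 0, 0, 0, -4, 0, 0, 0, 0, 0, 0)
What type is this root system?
E6

Compute the Cartan integers a_ij = 2(alpha_i, alpha_j)/(alpha_j, alpha_j); the resulting 6x6 Cartan matrix is
[[2, -1, 0, 0, 0, -1], [-1, 2, 0, -1, -1, 0], [0, 0, 2, 0, -1, 0], [0, -1, 0, 2, 0, 0], [0, -1, -1, 0, 2, 0], [-1, 0, 0, 0, 0, 2]].
All simple roots have the same length, so the diagram is simply laced. The associated Dynkin diagram is a chain of 5 nodes with one extra node attached to the third node from one end (E_6), so the type is E_6.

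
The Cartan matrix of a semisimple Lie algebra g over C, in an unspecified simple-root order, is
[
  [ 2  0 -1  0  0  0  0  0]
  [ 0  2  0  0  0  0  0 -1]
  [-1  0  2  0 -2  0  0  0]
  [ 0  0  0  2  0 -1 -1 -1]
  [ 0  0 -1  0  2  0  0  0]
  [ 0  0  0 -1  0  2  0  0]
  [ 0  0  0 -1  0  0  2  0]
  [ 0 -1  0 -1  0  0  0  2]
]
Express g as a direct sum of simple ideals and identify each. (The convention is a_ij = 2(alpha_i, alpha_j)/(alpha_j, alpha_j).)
type B_3 ⊕ type D_5

The diagram associated to this matrix has two connected components: the simple roots {alpha_1, alpha_3, alpha_5} form a chain of 3 nodes with a double edge at one end; the terminal node there is the unique short simple root (B_3), and {alpha_2, alpha_4, alpha_6, alpha_7, alpha_8} form a chain of 3 nodes with a fork of two nodes at one end (D_5). A semisimple Lie algebra decomposes uniquely as the direct sum of simple ideals, one per connected component of its Dynkin diagram, so g ≅ B_3 ⊕ D_5 (dimension 21 + 45 = 66).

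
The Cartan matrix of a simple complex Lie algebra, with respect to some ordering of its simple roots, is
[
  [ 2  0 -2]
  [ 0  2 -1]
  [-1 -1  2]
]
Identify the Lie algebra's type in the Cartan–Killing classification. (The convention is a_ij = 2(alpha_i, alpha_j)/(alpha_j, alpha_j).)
The matrix has rank 3 with 2's on the diagonal. Reading the off-diagonal entries as Dynkin edges (a single edge where a_ij = a_ji = -1; a double or triple edge where a_ij * a_ji = 2 or 3), the diagram is a chain of 3 nodes with a double edge at one end; the terminal node there is the unique long simple root (C_3). One simple-root ordering that puts it in standard form is (alpha_2, alpha_3, alpha_1). So the algebra is type C_3, i.e. sp(6).

type C_3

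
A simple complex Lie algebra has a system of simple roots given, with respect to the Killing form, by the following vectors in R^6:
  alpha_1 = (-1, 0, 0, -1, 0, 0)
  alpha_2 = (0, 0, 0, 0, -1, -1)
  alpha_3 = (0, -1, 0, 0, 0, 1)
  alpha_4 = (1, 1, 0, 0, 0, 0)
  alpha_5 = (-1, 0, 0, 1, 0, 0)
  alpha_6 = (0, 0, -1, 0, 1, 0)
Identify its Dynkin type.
Compute the Cartan integers a_ij = 2(alpha_i, alpha_j)/(alpha_j, alpha_j); the resulting 6x6 Cartan matrix is
[[2, 0, 0, -1, 0, 0], [0, 2, -1, 0, 0, -1], [0, -1, 2, -1, 0, 0], [-1, 0, -1, 2, -1, 0], [0, 0, 0, -1, 2, 0], [0, -1, 0, 0, 0, 2]].
All simple roots have the same length, so the diagram is simply laced. The associated Dynkin diagram is a chain of 4 nodes with a fork of two nodes at one end (D_6), so the type is D_6 (the algebra so(12)).

D_6 (so(12))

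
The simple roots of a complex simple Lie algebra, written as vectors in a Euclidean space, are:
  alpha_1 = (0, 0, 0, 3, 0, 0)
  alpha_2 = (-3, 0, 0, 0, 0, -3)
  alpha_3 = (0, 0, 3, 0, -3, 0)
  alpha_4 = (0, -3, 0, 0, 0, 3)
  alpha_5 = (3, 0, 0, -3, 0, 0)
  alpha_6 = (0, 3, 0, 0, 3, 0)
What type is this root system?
Compute the Cartan integers a_ij = 2(alpha_i, alpha_j)/(alpha_j, alpha_j); the resulting 6x6 Cartan matrix is
[[2, 0, 0, 0, -1, 0], [0, 2, 0, -1, -1, 0], [0, 0, 2, 0, 0, -1], [0, -1, 0, 2, 0, -1], [-2, -1, 0, 0, 2, 0], [0, 0, -1, -1, 0, 2]].
The roots have two lengths (squared-length ratio 2:1); the short ones are alpha_{1}. The associated Dynkin diagram is a chain of 6 nodes with a double edge at one end; the terminal node there is the unique short simple root (B_6), so the type is B_6 (the algebra so(13)).

B_6 (so(13))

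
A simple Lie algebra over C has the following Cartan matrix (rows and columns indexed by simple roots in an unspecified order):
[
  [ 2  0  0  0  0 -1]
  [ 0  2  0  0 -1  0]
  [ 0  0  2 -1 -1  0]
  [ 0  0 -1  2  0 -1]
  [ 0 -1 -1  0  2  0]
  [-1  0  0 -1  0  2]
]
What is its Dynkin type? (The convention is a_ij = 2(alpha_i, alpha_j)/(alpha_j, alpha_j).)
The matrix has rank 6 with 2's on the diagonal. Reading the off-diagonal entries as Dynkin edges (a single edge where a_ij = a_ji = -1; a double or triple edge where a_ij * a_ji = 2 or 3), the diagram is a chain of 6 nodes with single edges (A_6). One simple-root ordering that puts it in standard form is (alpha_2, alpha_5, alpha_3, alpha_4, alpha_6, alpha_1). So the algebra is type A_6, i.e. sl(7).

A_6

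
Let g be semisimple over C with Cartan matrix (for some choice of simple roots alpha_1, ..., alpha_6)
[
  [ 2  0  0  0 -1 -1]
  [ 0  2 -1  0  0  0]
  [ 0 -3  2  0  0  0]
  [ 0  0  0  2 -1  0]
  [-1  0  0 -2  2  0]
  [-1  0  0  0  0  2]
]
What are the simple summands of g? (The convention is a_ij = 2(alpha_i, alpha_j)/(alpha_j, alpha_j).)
B4 + G2

The diagram associated to this matrix has two connected components: the simple roots {alpha_1, alpha_4, alpha_5, alpha_6} form a chain of 4 nodes with a double edge at one end; the terminal node there is the unique short simple root (B_4), and {alpha_2, alpha_3} form two nodes joined by a triple edge (G_2). A semisimple Lie algebra decomposes uniquely as the direct sum of simple ideals, one per connected component of its Dynkin diagram, so g ≅ B_4 ⊕ G_2 (dimension 36 + 14 = 50).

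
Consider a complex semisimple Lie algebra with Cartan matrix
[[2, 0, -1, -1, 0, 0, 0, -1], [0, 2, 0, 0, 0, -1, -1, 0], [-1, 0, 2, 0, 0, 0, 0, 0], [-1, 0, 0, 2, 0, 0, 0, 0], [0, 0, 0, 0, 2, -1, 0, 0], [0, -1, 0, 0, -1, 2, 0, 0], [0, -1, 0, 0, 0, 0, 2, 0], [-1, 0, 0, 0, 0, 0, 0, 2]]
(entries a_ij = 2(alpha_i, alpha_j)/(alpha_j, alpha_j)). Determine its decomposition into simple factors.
The diagram associated to this matrix has two connected components: the simple roots {alpha_2, alpha_5, alpha_6, alpha_7} form a chain of 4 nodes with single edges (A_4), and {alpha_1, alpha_3, alpha_4, alpha_8} form a chain of 2 nodes with a fork of two nodes at one end (D_4). A semisimple Lie algebra decomposes uniquely as the direct sum of simple ideals, one per connected component of its Dynkin diagram, so g ≅ A_4 ⊕ D_4 (dimension 24 + 28 = 52).

type A_4 + type D_4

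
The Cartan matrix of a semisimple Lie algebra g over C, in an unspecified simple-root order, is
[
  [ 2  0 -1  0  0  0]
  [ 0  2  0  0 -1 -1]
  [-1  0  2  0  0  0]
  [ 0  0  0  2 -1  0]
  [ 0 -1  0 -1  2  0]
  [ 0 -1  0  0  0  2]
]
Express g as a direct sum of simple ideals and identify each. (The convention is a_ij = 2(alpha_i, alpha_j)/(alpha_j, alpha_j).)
The diagram associated to this matrix has two connected components: the simple roots {alpha_1, alpha_3} form a chain of 2 nodes with single edges (A_2), and {alpha_2, alpha_4, alpha_5, alpha_6} form a chain of 4 nodes with single edges (A_4). A semisimple Lie algebra decomposes uniquely as the direct sum of simple ideals, one per connected component of its Dynkin diagram, so g ≅ A_2 ⊕ A_4 (dimension 8 + 24 = 32).

A_2 ⊕ A_4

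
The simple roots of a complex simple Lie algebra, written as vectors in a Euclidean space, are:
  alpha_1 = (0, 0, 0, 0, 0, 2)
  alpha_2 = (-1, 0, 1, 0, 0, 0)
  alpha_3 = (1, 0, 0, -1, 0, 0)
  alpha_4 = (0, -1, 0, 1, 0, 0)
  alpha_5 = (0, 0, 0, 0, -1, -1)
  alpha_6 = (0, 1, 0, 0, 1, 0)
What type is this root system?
C_6

Compute the Cartan integers a_ij = 2(alpha_i, alpha_j)/(alpha_j, alpha_j); the resulting 6x6 Cartan matrix is
[[2, 0, 0, 0, -2, 0], [0, 2, -1, 0, 0, 0], [0, -1, 2, -1, 0, 0], [0, 0, -1, 2, 0, -1], [-1, 0, 0, 0, 2, -1], [0, 0, 0, -1, -1, 2]].
The roots have two lengths (squared-length ratio 2:1); the short ones are alpha_{2,3,4,5,6}. The associated Dynkin diagram is a chain of 6 nodes with a double edge at one end; the terminal node there is the unique long simple root (C_6), so the type is C_6 (the algebra sp(12)).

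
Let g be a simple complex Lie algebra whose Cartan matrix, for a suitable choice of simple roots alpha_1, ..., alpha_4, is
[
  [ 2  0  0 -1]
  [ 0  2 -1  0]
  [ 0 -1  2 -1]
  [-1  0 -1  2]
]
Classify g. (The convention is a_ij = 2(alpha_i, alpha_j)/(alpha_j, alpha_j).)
A_4 (sl(5))

The matrix has rank 4 with 2's on the diagonal. Reading the off-diagonal entries as Dynkin edges (a single edge where a_ij = a_ji = -1; a double or triple edge where a_ij * a_ji = 2 or 3), the diagram is a chain of 4 nodes with single edges (A_4). One simple-root ordering that puts it in standard form is (alpha_2, alpha_3, alpha_4, alpha_1). So the algebra is type A_4, i.e. sl(5).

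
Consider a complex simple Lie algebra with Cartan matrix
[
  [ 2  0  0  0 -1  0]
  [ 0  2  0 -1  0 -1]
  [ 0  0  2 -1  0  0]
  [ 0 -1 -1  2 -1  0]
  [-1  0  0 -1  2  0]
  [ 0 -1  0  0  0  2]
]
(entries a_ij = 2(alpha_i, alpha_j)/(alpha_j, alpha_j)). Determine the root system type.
The matrix has rank 6 with 2's on the diagonal. Reading the off-diagonal entries as Dynkin edges (a single edge where a_ij = a_ji = -1; a double or triple edge where a_ij * a_ji = 2 or 3), the diagram is a chain of 5 nodes with one extra node attached to the third node from one end (E_6). One simple-root ordering that puts it in standard form is (alpha_6, alpha_3, alpha_2, alpha_4, alpha_5, alpha_1). So the algebra is type E_6.

E6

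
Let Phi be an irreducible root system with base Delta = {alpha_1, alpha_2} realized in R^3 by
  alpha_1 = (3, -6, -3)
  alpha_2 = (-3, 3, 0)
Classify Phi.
G2

Compute the Cartan integers a_ij = 2(alpha_i, alpha_j)/(alpha_j, alpha_j); the resulting 2x2 Cartan matrix is
[[2, -3], [-1, 2]].
The roots have two lengths (squared-length ratio 3:1); the short ones are alpha_{2}. The associated Dynkin diagram is two nodes joined by a triple edge (G_2), so the type is G_2.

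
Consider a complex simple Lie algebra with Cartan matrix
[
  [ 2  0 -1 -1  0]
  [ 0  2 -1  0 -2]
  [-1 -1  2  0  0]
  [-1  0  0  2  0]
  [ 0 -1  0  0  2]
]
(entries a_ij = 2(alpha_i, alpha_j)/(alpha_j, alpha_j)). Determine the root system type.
B5

The matrix has rank 5 with 2's on the diagonal. Reading the off-diagonal entries as Dynkin edges (a single edge where a_ij = a_ji = -1; a double or triple edge where a_ij * a_ji = 2 or 3), the diagram is a chain of 5 nodes with a double edge at one end; the terminal node there is the unique short simple root (B_5). One simple-root ordering that puts it in standard form is (alpha_4, alpha_1, alpha_3, alpha_2, alpha_5). So the algebra is type B_5, i.e. so(11).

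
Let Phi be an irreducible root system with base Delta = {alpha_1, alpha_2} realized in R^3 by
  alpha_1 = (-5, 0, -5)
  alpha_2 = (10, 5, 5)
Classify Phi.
Compute the Cartan integers a_ij = 2(alpha_i, alpha_j)/(alpha_j, alpha_j); the resulting 2x2 Cartan matrix is
[[2, -1], [-3, 2]].
The roots have two lengths (squared-length ratio 3:1); the short ones are alpha_{1}. The associated Dynkin diagram is two nodes joined by a triple edge (G_2), so the type is G_2.

G_2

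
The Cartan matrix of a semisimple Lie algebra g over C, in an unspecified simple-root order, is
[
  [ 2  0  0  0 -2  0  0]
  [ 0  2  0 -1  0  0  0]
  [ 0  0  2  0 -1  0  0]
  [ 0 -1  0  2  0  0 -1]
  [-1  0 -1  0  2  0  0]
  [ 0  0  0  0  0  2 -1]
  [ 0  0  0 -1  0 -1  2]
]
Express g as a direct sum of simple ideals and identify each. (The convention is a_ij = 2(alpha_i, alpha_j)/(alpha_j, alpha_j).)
type A_4 + type C_3

The diagram associated to this matrix has two connected components: the simple roots {alpha_2, alpha_4, alpha_6, alpha_7} form a chain of 4 nodes with single edges (A_4), and {alpha_1, alpha_3, alpha_5} form a chain of 3 nodes with a double edge at one end; the terminal node there is the unique long simple root (C_3). A semisimple Lie algebra decomposes uniquely as the direct sum of simple ideals, one per connected component of its Dynkin diagram, so g ≅ A_4 ⊕ C_3 (dimension 24 + 21 = 45).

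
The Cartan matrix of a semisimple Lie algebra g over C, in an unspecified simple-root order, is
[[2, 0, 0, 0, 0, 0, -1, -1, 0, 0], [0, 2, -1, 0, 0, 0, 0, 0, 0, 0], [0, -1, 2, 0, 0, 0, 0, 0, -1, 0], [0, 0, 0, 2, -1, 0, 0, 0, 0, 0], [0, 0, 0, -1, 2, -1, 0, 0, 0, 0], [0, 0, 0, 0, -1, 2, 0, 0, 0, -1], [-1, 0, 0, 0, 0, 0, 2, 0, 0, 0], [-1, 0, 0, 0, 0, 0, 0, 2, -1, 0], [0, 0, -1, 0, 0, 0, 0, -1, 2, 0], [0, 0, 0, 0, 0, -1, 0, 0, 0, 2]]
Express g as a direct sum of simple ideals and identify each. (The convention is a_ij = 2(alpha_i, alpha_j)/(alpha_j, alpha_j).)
The diagram associated to this matrix has two connected components: the simple roots {alpha_4, alpha_5, alpha_6, alpha_10} form a chain of 4 nodes with single edges (A_4), and {alpha_1, alpha_2, alpha_3, alpha_7, alpha_8, alpha_9} form a chain of 6 nodes with single edges (A_6). A semisimple Lie algebra decomposes uniquely as the direct sum of simple ideals, one per connected component of its Dynkin diagram, so g ≅ A_4 ⊕ A_6 (dimension 24 + 48 = 72).

A_4 (sl(5)) + A_6 (sl(7))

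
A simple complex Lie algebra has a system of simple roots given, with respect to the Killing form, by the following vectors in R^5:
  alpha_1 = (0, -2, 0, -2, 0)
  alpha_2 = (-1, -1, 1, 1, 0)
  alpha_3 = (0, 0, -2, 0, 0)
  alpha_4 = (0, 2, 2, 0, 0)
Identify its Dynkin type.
Compute the Cartan integers a_ij = 2(alpha_i, alpha_j)/(alpha_j, alpha_j); the resulting 4x4 Cartan matrix is
[[2, 0, 0, -1], [0, 2, -1, 0], [0, -1, 2, -1], [-1, 0, -2, 2]].
The roots have two lengths (squared-length ratio 2:1); the short ones are alpha_{2,3}. The associated Dynkin diagram is a chain of 4 nodes with a double edge between the middle two (F_4), so the type is F_4.

type F_4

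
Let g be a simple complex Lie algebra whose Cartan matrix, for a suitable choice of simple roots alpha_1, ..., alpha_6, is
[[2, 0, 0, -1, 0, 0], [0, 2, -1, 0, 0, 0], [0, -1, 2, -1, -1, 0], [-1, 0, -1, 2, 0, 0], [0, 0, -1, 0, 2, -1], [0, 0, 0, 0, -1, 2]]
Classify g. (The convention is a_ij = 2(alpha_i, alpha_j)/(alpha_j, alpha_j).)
The matrix has rank 6 with 2's on the diagonal. Reading the off-diagonal entries as Dynkin edges (a single edge where a_ij = a_ji = -1; a double or triple edge where a_ij * a_ji = 2 or 3), the diagram is a chain of 5 nodes with one extra node attached to the third node from one end (E_6). One simple-root ordering that puts it in standard form is (alpha_6, alpha_2, alpha_5, alpha_3, alpha_4, alpha_1). So the algebra is type E_6.

E_6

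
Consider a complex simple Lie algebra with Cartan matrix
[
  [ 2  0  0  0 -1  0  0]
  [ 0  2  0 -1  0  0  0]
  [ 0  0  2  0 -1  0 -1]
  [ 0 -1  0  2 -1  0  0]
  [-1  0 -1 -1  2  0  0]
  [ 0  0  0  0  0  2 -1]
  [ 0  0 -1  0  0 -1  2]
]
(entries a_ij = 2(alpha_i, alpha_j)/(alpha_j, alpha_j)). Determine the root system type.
The matrix has rank 7 with 2's on the diagonal. Reading the off-diagonal entries as Dynkin edges (a single edge where a_ij = a_ji = -1; a double or triple edge where a_ij * a_ji = 2 or 3), the diagram is a chain of 6 nodes with one extra node attached to the third node from one end (E_7). One simple-root ordering that puts it in standard form is (alpha_2, alpha_1, alpha_4, alpha_5, alpha_3, alpha_7, alpha_6). So the algebra is type E_7.

E_7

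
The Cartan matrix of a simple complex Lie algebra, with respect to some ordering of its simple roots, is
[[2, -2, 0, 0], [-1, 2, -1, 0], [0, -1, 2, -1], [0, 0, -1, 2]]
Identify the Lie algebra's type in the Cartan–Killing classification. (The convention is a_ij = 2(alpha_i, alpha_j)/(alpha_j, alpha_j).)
type C_4

The matrix has rank 4 with 2's on the diagonal. Reading the off-diagonal entries as Dynkin edges (a single edge where a_ij = a_ji = -1; a double or triple edge where a_ij * a_ji = 2 or 3), the diagram is a chain of 4 nodes with a double edge at one end; the terminal node there is the unique long simple root (C_4). One simple-root ordering that puts it in standard form is (alpha_4, alpha_3, alpha_2, alpha_1). So the algebra is type C_4, i.e. sp(8).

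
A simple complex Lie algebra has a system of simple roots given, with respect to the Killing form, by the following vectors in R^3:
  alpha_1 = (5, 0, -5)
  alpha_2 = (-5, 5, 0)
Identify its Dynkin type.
A2

Compute the Cartan integers a_ij = 2(alpha_i, alpha_j)/(alpha_j, alpha_j); the resulting 2x2 Cartan matrix is
[[2, -1], [-1, 2]].
All simple roots have the same length, so the diagram is simply laced. The associated Dynkin diagram is a chain of 2 nodes with single edges (A_2), so the type is A_2 (the algebra sl(3)).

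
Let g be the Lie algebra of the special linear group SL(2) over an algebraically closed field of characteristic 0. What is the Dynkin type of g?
A_1

This is sl(2), which has dimension 2^2 - 1 = 3 and rank 2 - 1 = 1 (a Cartan subalgebra is the diagonal traceless matrices). In the classification of classical Lie algebras, the special linear algebra sl(n+1) has type A_n; here n = 1, so the Dynkin diagram is a chain of 1 nodes with single edges (A_1). Hence the type is A_1.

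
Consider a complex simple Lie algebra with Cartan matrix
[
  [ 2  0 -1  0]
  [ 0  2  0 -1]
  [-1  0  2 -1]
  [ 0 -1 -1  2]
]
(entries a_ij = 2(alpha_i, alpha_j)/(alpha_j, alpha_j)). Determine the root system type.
The matrix has rank 4 with 2's on the diagonal. Reading the off-diagonal entries as Dynkin edges (a single edge where a_ij = a_ji = -1; a double or triple edge where a_ij * a_ji = 2 or 3), the diagram is a chain of 4 nodes with single edges (A_4). One simple-root ordering that puts it in standard form is (alpha_2, alpha_4, alpha_3, alpha_1). So the algebra is type A_4, i.e. sl(5).

type A_4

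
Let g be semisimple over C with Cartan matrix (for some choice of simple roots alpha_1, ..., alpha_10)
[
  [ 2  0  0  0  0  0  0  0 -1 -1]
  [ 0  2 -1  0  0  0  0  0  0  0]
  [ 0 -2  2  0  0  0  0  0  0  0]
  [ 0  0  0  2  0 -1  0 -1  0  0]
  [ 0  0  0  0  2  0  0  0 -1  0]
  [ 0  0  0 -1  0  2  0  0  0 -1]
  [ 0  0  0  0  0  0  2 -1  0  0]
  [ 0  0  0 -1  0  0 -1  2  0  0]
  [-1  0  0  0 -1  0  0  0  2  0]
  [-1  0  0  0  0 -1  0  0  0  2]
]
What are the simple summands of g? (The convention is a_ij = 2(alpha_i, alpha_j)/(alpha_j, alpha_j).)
A_8 + B_2

The diagram associated to this matrix has two connected components: the simple roots {alpha_1, alpha_4, alpha_5, alpha_6, alpha_7, alpha_8, alpha_9, alpha_10} form a chain of 8 nodes with single edges (A_8), and {alpha_2, alpha_3} form a chain of 2 nodes with a double edge at one end; the terminal node there is the unique short simple root (B_2). A semisimple Lie algebra decomposes uniquely as the direct sum of simple ideals, one per connected component of its Dynkin diagram, so g ≅ A_8 ⊕ B_2 (dimension 80 + 10 = 90).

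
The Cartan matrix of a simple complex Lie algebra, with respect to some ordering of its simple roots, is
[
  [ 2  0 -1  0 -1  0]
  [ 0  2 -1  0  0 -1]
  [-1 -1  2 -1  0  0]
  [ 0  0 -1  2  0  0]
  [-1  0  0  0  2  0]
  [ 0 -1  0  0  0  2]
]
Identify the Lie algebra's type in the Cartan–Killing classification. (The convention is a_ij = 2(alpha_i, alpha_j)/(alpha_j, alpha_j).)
The matrix has rank 6 with 2's on the diagonal. Reading the off-diagonal entries as Dynkin edges (a single edge where a_ij = a_ji = -1; a double or triple edge where a_ij * a_ji = 2 or 3), the diagram is a chain of 5 nodes with one extra node attached to the third node from one end (E_6). One simple-root ordering that puts it in standard form is (alpha_5, alpha_4, alpha_1, alpha_3, alpha_2, alpha_6). So the algebra is type E_6.

E_6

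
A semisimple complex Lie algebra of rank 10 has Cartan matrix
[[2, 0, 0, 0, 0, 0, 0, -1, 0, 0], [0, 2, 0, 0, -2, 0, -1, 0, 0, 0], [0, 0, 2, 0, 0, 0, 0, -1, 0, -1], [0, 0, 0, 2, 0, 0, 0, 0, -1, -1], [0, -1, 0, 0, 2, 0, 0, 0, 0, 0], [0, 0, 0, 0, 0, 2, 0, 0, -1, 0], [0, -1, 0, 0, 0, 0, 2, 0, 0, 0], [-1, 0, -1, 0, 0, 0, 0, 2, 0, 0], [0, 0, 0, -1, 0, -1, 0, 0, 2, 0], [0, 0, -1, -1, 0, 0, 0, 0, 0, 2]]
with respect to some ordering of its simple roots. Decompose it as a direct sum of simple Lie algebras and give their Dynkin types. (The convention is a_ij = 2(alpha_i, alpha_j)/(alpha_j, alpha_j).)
The diagram associated to this matrix has two connected components: the simple roots {alpha_1, alpha_3, alpha_4, alpha_6, alpha_8, alpha_9, alpha_10} form a chain of 7 nodes with single edges (A_7), and {alpha_2, alpha_5, alpha_7} form a chain of 3 nodes with a double edge at one end; the terminal node there is the unique short simple root (B_3). A semisimple Lie algebra decomposes uniquely as the direct sum of simple ideals, one per connected component of its Dynkin diagram, so g ≅ A_7 ⊕ B_3 (dimension 63 + 21 = 84).

type A_7 + type B_3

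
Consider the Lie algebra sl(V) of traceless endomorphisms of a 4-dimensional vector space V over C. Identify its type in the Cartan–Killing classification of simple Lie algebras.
This is sl(4), which has dimension 4^2 - 1 = 15 and rank 4 - 1 = 3 (a Cartan subalgebra is the diagonal traceless matrices). In the classification of classical Lie algebras, the special linear algebra sl(n+1) has type A_n; here n = 3, so the Dynkin diagram is a chain of 3 nodes with single edges (A_3). Hence the type is A_3.

A_3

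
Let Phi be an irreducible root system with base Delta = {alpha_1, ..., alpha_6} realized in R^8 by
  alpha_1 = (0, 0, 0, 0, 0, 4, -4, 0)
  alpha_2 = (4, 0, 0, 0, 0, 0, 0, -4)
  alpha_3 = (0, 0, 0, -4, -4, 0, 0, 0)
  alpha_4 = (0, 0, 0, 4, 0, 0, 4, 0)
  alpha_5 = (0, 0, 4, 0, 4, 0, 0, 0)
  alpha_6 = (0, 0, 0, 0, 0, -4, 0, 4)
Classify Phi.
type A_6

Compute the Cartan integers a_ij = 2(alpha_i, alpha_j)/(alpha_j, alpha_j); the resulting 6x6 Cartan matrix is
[[2, 0, 0, -1, 0, -1], [0, 2, 0, 0, 0, -1], [0, 0, 2, -1, -1, 0], [-1, 0, -1, 2, 0, 0], [0, 0, -1, 0, 2, 0], [-1, -1, 0, 0, 0, 2]].
All simple roots have the same length, so the diagram is simply laced. The associated Dynkin diagram is a chain of 6 nodes with single edges (A_6), so the type is A_6 (the algebra sl(7)).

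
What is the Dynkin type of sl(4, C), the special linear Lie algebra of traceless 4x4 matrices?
A3

This is sl(4), which has dimension 4^2 - 1 = 15 and rank 4 - 1 = 3 (a Cartan subalgebra is the diagonal traceless matrices). In the classification of classical Lie algebras, the special linear algebra sl(n+1) has type A_n; here n = 3, so the Dynkin diagram is a chain of 3 nodes with single edges (A_3). Hence the type is A_3.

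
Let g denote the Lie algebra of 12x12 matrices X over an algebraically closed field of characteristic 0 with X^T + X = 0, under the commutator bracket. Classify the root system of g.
D6

This is so(12) with 12 even, which has dimension 12(12-1)/2 = 66 and rank 12/2 = 6. In the classification of classical Lie algebras, the orthogonal algebra so(2n) in an even number of variables has type D_n; here n = 6, so the Dynkin diagram is a chain of 4 nodes with a fork of two nodes at one end (D_6). Hence the type is D_6.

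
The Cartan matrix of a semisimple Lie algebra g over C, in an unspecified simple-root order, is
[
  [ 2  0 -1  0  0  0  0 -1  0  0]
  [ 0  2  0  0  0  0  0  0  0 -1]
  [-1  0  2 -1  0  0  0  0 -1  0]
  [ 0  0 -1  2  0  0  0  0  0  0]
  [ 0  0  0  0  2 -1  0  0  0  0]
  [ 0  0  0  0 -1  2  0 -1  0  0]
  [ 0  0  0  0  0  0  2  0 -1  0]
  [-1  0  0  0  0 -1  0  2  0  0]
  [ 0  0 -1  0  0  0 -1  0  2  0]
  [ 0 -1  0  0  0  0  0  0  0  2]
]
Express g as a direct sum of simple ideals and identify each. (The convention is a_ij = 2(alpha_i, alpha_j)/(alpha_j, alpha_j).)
The diagram associated to this matrix has two connected components: the simple roots {alpha_2, alpha_10} form a chain of 2 nodes with single edges (A_2), and {alpha_1, alpha_3, alpha_4, alpha_5, alpha_6, alpha_7, alpha_8, alpha_9} form a chain of 7 nodes with one extra node attached to the third node from one end (E_8). A semisimple Lie algebra decomposes uniquely as the direct sum of simple ideals, one per connected component of its Dynkin diagram, so g ≅ A_2 ⊕ E_8 (dimension 8 + 248 = 256).

A_2 (sl(3)) + E_8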